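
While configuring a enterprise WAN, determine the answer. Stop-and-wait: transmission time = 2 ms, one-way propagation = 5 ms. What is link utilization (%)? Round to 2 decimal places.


Given: Ttrans = 2 ms, Tprop = 5 ms
RTT = 2 * Tprop = 2 * 5 = 10 ms
U = Ttrans / (Ttrans + RTT)
U = 2 / (2 + 10)
U = 2 / 12 = 0.166667
U% = 16.67%

16.67


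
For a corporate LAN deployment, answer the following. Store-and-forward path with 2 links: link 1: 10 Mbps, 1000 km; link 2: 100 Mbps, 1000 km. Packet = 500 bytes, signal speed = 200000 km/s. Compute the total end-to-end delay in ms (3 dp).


Packet = 500 bytes = 4000 bits. Store-and-forward: sum (t_trans + t_prop) per link.
Link 1: t_trans = 4000/(10*10^6) s = 0.4000 ms; t_prop = 1000/200000 s = 5.0000 ms; subtotal = 5.4000 ms
Link 2: t_trans = 4000/(100*10^6) s = 0.0400 ms; t_prop = 1000/200000 s = 5.0000 ms; subtotal = 5.0400 ms
End-to-end = 5.4000 + 5.0400 = 10.4400 ms -> 10.440 ms (3 dp)

10.440


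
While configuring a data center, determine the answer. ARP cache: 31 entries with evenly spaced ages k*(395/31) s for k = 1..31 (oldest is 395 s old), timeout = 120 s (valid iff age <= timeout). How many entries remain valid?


Ages are k * 395/31 s for k = 1..31 (spacing = 12.7419 s).
Entry k is valid iff k * 395/31 <= 120 iff k <= 31 * 120 / 395 = 9.4177
n_valid = floor(9.4177) = 9
(n_stale = 31 - 9 = 22)

9


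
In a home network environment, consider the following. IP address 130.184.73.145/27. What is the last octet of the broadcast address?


Given: IP = 130.184.73.145, prefix = /27
Host bits = 32 - 27 = 5
Network last octet = 145 AND mask = 128
Host part size = 2^5 - 1 = 31
Broadcast last octet = 128 OR 31 = 159

159


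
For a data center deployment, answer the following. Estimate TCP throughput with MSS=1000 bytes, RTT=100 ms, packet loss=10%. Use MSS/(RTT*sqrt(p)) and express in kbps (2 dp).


Given: MSS = 1000 bytes, RTT = 100 ms, loss = 10%
RTT in seconds = 100 / 1000 = 0.1
Loss rate = 10% = 0.1
sqrt(loss) = sqrt(0.1) = 0.316227766017
Throughput (bytes/s) = 1000 / (0.1 * 0.316227766017) = 31622.7766
Throughput (kbps) = 31622.7766 * 8 / 1000 = 252.982213 -> 252.98 kbps (2 dp)

252.98


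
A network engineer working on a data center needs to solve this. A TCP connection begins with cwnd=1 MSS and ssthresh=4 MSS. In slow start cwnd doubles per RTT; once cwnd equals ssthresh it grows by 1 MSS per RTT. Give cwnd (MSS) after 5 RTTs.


RTT 0: cwnd = 1 MSS (initial)
RTT 1: cwnd = 2 MSS (slow start, doubled)
RTT 2: cwnd = 4 MSS (slow start, doubled)
RTT 3: cwnd = 5 MSS (congestion avoidance, +1)
RTT 4: cwnd = 6 MSS (congestion avoidance, +1)
RTT 5: cwnd = 7 MSS (congestion avoidance, +1)

7


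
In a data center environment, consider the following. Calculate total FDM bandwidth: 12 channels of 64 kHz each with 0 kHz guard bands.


Given: 12 channels, 64 kHz each, guard = 0 kHz
Channel bandwidth = 12 * 64 = 768 kHz
Guard bands = 11 gaps * 0 kHz = 0 kHz
Total = 768 + 0 = 768 kHz

768


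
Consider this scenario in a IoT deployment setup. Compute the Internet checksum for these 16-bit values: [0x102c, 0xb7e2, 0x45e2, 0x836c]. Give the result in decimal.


Given words: [0x102c, 0xb7e2, 0x45e2, 0x836c]
Step 1: Sum all words
Raw sum = 4140 + 47074 + 17890 + 33644 = 102748
Step 2: Fold carry: (37212 + 1) = 37213
One's complement = ~37213 & 0xFFFF = 28322

28322


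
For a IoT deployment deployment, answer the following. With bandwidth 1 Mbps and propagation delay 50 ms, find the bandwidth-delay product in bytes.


Given: bandwidth = 1 Mbps, delay = 50 ms
BDP in bits = 1 * 10^6 * 50 / 1000
BDP in bits = 50000
BDP in bytes = 50000 / 8 = 6250

6250


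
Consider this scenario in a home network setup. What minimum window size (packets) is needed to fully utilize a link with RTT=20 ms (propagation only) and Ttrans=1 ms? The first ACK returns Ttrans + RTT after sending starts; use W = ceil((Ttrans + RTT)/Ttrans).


Given: Ttrans = 1 ms, RTT = 20 ms (= 2 * Tprop, Tprop = 10 ms)
Time until first ACK returns = Ttrans + RTT = 1 + 20 = 21 ms
Need W * Ttrans >= Ttrans + RTT  ->  W >= (Ttrans + RTT) / Ttrans
(Ttrans + RTT) / Ttrans = 21 / 1 = 21
W_min = ceil(21) = 21

21


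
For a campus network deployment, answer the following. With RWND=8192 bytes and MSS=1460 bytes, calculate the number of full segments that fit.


Given: RWND = 8192 bytes, MSS = 1460 bytes
Full segments = floor(RWND / MSS)
Full segments = floor(8192 / 1460)
Full segments = floor(5.611) = 5

5


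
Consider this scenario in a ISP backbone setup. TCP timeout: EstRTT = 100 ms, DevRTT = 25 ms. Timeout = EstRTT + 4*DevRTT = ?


Given: EstRTT = 100 ms, DevRTT = 25 ms
Timeout = EstRTT + 4 * DevRTT
4 * DevRTT = 4 * 25 = 100
Timeout = 100 + 100 = 200 ms

200


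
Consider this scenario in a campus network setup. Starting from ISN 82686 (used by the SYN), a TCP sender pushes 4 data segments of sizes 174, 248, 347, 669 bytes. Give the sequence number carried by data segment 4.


The SYN occupies sequence number ISN = 82686, so the first data byte is ISN + 1 = 82687.
SEQ of data segment i = (ISN + 1) + sum of payload sizes of segments 1..i-1.
Segment 1: SEQ = 82687, payload = 174 bytes
Segment 2: SEQ = 82861, payload = 248 bytes
Segment 3: SEQ = 83109, payload = 347 bytes
Segment 4: SEQ = 83456, payload = 669 bytes
SEQ of segment 4 = 82687 + 174 + 248 + 347 = 83456

83456


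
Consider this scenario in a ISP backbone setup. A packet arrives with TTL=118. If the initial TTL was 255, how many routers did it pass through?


Given: initial TTL = 255, received TTL = 118
Hops = initial TTL - received TTL
Hops = 255 - 118 = 137

137


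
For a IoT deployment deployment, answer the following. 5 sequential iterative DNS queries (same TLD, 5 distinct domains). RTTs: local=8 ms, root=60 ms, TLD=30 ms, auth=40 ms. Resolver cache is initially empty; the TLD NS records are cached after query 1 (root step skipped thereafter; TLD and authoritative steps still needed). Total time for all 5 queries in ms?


Lookup 1 (cold cache): local + root + TLD + auth = 8 + 60 + 30 + 40 = 138 ms
Lookups 2..5 (TLD NS cached -> skip root; new domain -> still ask TLD and auth): local + TLD + auth = 8 + 30 + 40 = 78 ms each
Remaining 4 lookups: 4 * 78 = 312 ms
Total = 138 + 312 = 450 ms

450


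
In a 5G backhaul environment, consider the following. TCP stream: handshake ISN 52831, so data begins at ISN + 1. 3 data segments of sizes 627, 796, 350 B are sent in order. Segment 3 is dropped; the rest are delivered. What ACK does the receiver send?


SYN uses sequence number 52831; first data byte = ISN + 1 = 52832.
Segment 1: SEQ = 52832, len = 627 B, covers [52832, 53458]
Segment 2: SEQ = 53459, len = 796 B, covers [53459, 54254]
Segment 3: SEQ = 54255, len = 350 B, covers [54255, 54604] [LOST]
In-order data received: bytes [52832, 54254] (segments 1..2).
Segment 3 missing -> gap begins at byte 54255.
Cumulative ACK = next expected in-order byte = 52832 + 627 + 796 = 54255

54255


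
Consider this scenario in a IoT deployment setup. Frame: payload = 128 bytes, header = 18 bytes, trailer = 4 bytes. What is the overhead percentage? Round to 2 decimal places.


Given: payload = 128 B, header = 18 B, trailer = 4 B
Overhead bytes = header + trailer = 18 + 4 = 22
Total frame = payload + overhead = 128 + 22 = 150
Overhead % = 22 / 150 * 100 = 14.6667% -> 14.67% (2 dp)

14.67


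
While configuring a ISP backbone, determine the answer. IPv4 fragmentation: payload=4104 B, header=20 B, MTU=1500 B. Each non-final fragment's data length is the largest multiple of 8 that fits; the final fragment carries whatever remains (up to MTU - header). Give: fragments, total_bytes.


Max data per non-final fragment = floor((MTU - header)/8)*8 = floor((1500 - 20)/8)*8 = floor(1480/8)*8 = 1480 B
Final fragment needs no 8-byte alignment: it can carry up to MTU - header = 1480 B
Non-final fragments needed = ceil((payload - 1480) / 1480) = ceil(2624/1480) = ceil(1.7730) = 2
Number of fragments = 2 + 1 = 3
Fragment sizes (data): 2 * 1480 B + 1144 B (last, 1144 <= 1480 OK)
Total bytes sent = payload + n_frags * header = 4104 + 3*20 = 4104 + 60 = 4164 B

3, 4164


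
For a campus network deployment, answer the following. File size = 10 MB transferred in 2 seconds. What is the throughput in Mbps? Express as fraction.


Given: file = 10 MB, time = 2 s
File in Mb = 10 * 8 = 80 Mb
Throughput = 80 / 2 Mbps
Throughput = 40 Mbps

40


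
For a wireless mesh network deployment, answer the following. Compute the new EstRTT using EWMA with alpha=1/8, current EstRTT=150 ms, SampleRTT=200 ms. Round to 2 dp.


Given: EstRTT = 150 ms, SampleRTT = 200 ms, alpha = 1/8
New EstRTT = (1 - alpha) * EstRTT + alpha * SampleRTT
(7/8) * 150 = 131.25
(1/8) * 200 = 25
New EstRTT = 131.25 + 25 = 156.25 ms -> 156.25 ms (2 dp)

156.25


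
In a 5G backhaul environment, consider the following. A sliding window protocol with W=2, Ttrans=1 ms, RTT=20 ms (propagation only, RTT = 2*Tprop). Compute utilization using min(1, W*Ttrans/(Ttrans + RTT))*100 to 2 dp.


Given: W = 2, Ttrans = 1 ms, RTT = 20 ms (= 2 * Tprop, Tprop = 10 ms)
Cycle time = Ttrans + RTT = 1 + 20 = 21 ms (first packet sent until its ACK returns)
W * Ttrans = 2 * 1 = 2 ms of sending per cycle
W * Ttrans / (Ttrans + RTT) = 2 / 21 = 0.095238
U = min(1, 0.095238) = 0.095238
U% = 9.52%

9.52


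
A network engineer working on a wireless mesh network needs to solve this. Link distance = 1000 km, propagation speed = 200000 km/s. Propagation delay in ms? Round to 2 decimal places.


Given: distance = 1000 km, speed = 200000 km/s
Delay = distance / speed = 1000 / 200000 seconds
Delay in ms = 1000 * 1000 / 200000
Delay = 5.0000 ms
Rounded to 2 dp = 5.00 ms

5.00


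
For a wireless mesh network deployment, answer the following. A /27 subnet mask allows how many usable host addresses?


Given: subnet mask /27
Host bits = 32 - 27 = 5
Total addresses = 2^5 = 32
Usable hosts = 32 - 2 (network + broadcast) = 30

30


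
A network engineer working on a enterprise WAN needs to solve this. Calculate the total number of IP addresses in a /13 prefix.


Given: CIDR prefix /13
Host bits = 32 - 13 = 19
Total addresses = 2^19 = 524288

524288


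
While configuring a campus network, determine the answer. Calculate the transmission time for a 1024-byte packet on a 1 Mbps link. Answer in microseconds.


Given: packet = 1024 bytes, bandwidth = 1 Mbps
Packet in bits = 1024 * 8 = 8192 bits
Bandwidth = 1 * 10^6 = 1000000 bps
Time = 8192 / 1000000 seconds
Time in us = 8192 * 10^6 / 1000000 = 8192

8192


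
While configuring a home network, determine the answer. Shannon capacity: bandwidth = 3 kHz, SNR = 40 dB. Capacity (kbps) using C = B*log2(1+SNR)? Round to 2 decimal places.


Given: B = 3 kHz, SNR = 40 dB
SNR linear = 10^(40/10) = 10000
1 + SNR = 10001
log2(10001) = 13.2878566418
C = 3 * 1000 * 13.2878566418 = 39863.5699 bps
C = 39.863570 kbps -> 39.86 kbps (2 dp)

39.86


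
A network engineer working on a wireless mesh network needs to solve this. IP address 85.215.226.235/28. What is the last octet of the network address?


Given: IP = 85.215.226.235, prefix = /28
Subnet mask = 255.255.255.240
Last octet of IP: 235
Last octet of mask: 240
Network last octet = 235 AND 240 = 224

224


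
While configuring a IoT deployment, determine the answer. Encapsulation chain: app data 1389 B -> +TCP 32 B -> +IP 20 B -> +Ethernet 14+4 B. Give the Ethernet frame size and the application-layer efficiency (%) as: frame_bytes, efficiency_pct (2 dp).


TCP segment = 1389 + 32 = 1421 B
IP packet = 1421 + 20 = 1441 B
Ethernet frame = 1441 + 14 + 4 = 1459 B
Efficiency = app / frame = 1389 / 1459 = 0.952022 = 95.2022% -> 95.20% (2 dp)

1459, 95.20


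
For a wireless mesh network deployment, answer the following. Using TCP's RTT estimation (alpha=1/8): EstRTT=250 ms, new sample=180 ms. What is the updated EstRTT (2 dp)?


Given: EstRTT = 250 ms, SampleRTT = 180 ms, alpha = 1/8
New EstRTT = (1 - alpha) * EstRTT + alpha * SampleRTT
(7/8) * 250 = 218.75
(1/8) * 180 = 22.5
New EstRTT = 218.75 + 22.5 = 241.25 ms -> 241.25 ms (2 dp)

241.25


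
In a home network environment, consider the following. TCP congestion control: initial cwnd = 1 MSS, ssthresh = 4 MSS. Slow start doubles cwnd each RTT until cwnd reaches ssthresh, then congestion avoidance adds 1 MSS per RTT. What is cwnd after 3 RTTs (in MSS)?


RTT 0: cwnd = 1 MSS (initial)
RTT 1: cwnd = 2 MSS (slow start, doubled)
RTT 2: cwnd = 4 MSS (slow start, doubled)
RTT 3: cwnd = 5 MSS (congestion avoidance, +1)

5


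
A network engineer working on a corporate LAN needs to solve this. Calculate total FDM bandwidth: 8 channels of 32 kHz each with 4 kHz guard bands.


Given: 8 channels, 32 kHz each, guard = 4 kHz
Channel bandwidth = 8 * 32 = 256 kHz
Guard bands = 7 gaps * 4 kHz = 28 kHz
Total = 256 + 28 = 284 kHz

284


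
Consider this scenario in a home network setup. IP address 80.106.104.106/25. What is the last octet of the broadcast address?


Given: IP = 80.106.104.106, prefix = /25
Host bits = 32 - 25 = 7
Network last octet = 106 AND mask = 0
Host part size = 2^7 - 1 = 127
Broadcast last octet = 0 OR 127 = 127

127


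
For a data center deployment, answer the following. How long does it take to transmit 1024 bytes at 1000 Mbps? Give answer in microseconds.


Given: packet = 1024 bytes, bandwidth = 1000 Mbps
Packet in bits = 1024 * 8 = 8192 bits
Bandwidth = 1000 * 10^6 = 1000000000 bps
Time = 8192 / 1000000000 seconds
Time in us = 8192 * 10^6 / 1000000000 = 8.192

8.192


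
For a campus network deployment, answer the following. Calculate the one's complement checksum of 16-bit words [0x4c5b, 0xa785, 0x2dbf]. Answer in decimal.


Given words: [0x4c5b, 0xa785, 0x2dbf]
Step 1: Sum all words
Raw sum = 19547 + 42885 + 11711 = 74143
Step 2: Fold carry: (8607 + 1) = 8608
One's complement = ~8608 & 0xFFFF = 56927

56927


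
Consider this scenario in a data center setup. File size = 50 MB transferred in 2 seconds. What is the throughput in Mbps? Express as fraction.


Given: file = 50 MB, time = 2 s
File in Mb = 50 * 8 = 400 Mb
Throughput = 400 / 2 Mbps
Throughput = 200 Mbps

200


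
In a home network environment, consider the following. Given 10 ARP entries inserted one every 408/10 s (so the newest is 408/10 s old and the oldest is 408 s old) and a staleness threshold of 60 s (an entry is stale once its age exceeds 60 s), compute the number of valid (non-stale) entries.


Ages are k * 408/10 s for k = 1..10 (spacing = 40.8000 s).
Entry k is valid iff k * 408/10 <= 60 iff k <= 10 * 60 / 408 = 1.4706
n_valid = floor(1.4706) = 1
(n_stale = 10 - 1 = 9)

1


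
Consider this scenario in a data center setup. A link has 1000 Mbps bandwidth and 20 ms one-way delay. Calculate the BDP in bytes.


Given: bandwidth = 1000 Mbps, delay = 20 ms
BDP in bits = 1000 * 10^6 * 20 / 1000
BDP in bits = 20000000
BDP in bytes = 20000000 / 8 = 2500000

2500000


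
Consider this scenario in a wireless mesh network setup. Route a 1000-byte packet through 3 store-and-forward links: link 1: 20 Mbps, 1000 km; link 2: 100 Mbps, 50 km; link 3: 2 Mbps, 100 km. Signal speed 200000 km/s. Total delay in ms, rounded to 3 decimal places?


Packet = 1000 bytes = 8000 bits. Store-and-forward: sum (t_trans + t_prop) per link.
Link 1: t_trans = 8000/(20*10^6) s = 0.4000 ms; t_prop = 1000/200000 s = 5.0000 ms; subtotal = 5.4000 ms
Link 2: t_trans = 8000/(100*10^6) s = 0.0800 ms; t_prop = 50/200000 s = 0.2500 ms; subtotal = 0.3300 ms
Link 3: t_trans = 8000/(2*10^6) s = 4.0000 ms; t_prop = 100/200000 s = 0.5000 ms; subtotal = 4.5000 ms
End-to-end = 5.4000 + 0.3300 + 4.5000 = 10.2300 ms -> 10.230 ms (3 dp)

10.230


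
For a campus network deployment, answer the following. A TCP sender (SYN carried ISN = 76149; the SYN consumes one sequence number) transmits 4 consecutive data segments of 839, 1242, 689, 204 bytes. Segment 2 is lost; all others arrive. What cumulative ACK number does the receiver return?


SYN uses sequence number 76149; first data byte = ISN + 1 = 76150.
Segment 1: SEQ = 76150, len = 839 B, covers [76150, 76988]
Segment 2: SEQ = 76989, len = 1242 B, covers [76989, 78230] [LOST]
Segment 3: SEQ = 78231, len = 689 B, covers [78231, 78919]
Segment 4: SEQ = 78920, len = 204 B, covers [78920, 79123]
In-order data received: bytes [76150, 76988] (segments 1..1).
Segment 2 missing -> gap begins at byte 76989; later segments buffered out of order.
Cumulative ACK = next expected in-order byte = 76150 + 839 = 76989

76989


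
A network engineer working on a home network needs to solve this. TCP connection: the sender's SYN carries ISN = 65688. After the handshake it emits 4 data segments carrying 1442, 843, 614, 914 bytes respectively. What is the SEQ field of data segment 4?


The SYN occupies sequence number ISN = 65688, so the first data byte is ISN + 1 = 65689.
SEQ of data segment i = (ISN + 1) + sum of payload sizes of segments 1..i-1.
Segment 1: SEQ = 65689, payload = 1442 bytes
Segment 2: SEQ = 67131, payload = 843 bytes
Segment 3: SEQ = 67974, payload = 614 bytes
Segment 4: SEQ = 68588, payload = 914 bytes
SEQ of segment 4 = 65689 + 1442 + 843 + 614 = 68588

68588


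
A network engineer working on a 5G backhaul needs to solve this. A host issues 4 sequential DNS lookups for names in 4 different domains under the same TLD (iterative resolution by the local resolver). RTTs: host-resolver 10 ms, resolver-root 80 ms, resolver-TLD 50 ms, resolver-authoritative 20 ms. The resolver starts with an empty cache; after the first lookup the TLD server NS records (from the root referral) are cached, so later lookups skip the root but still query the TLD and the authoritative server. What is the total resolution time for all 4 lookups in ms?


Lookup 1 (cold cache): local + root + TLD + auth = 10 + 80 + 50 + 20 = 160 ms
Lookups 2..4 (TLD NS cached -> skip root; new domain -> still ask TLD and auth): local + TLD + auth = 10 + 50 + 20 = 80 ms each
Remaining 3 lookups: 3 * 80 = 240 ms
Total = 160 + 240 = 400 ms

400


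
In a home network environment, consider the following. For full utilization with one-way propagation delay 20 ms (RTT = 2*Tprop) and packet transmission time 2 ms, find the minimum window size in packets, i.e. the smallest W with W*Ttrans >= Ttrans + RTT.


Given: Ttrans = 2 ms, RTT = 40 ms (= 2 * Tprop, Tprop = 20 ms)
Time until first ACK returns = Ttrans + RTT = 2 + 40 = 42 ms
Need W * Ttrans >= Ttrans + RTT  ->  W >= (Ttrans + RTT) / Ttrans
(Ttrans + RTT) / Ttrans = 42 / 2 = 21
W_min = ceil(21) = 21

21


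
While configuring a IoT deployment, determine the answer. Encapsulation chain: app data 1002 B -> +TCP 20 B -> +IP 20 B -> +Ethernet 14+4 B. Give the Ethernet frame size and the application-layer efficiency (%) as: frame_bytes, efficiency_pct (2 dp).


TCP segment = 1002 + 20 = 1022 B
IP packet = 1022 + 20 = 1042 B
Ethernet frame = 1042 + 14 + 4 = 1060 B
Efficiency = app / frame = 1002 / 1060 = 0.945283 = 94.5283% -> 94.53% (2 dp)

1060, 94.53


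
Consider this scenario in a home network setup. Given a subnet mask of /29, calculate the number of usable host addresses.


Given: subnet mask /29
Host bits = 32 - 29 = 3
Total addresses = 2^3 = 8
Usable hosts = 8 - 2 (network + broadcast) = 6

6


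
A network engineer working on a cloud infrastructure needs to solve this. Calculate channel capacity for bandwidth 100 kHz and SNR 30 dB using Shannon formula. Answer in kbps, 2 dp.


Given: B = 100 kHz, SNR = 30 dB
SNR linear = 10^(30/10) = 1000
1 + SNR = 1001
log2(1001) = 9.9672262588
C = 100 * 1000 * 9.9672262588 = 996722.6259 bps
C = 996.722626 kbps -> 996.72 kbps (2 dp)

996.72


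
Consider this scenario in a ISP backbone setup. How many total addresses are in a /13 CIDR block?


Given: CIDR prefix /13
Host bits = 32 - 13 = 19
Total addresses = 2^19 = 524288

524288


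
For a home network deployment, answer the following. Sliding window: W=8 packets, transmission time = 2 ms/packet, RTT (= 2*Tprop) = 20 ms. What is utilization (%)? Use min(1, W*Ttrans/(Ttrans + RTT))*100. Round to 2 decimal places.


Given: W = 8, Ttrans = 2 ms, RTT = 20 ms (= 2 * Tprop, Tprop = 10 ms)
Cycle time = Ttrans + RTT = 2 + 20 = 22 ms (first packet sent until its ACK returns)
W * Ttrans = 8 * 2 = 16 ms of sending per cycle
W * Ttrans / (Ttrans + RTT) = 16 / 22 = 0.727273
U = min(1, 0.727273) = 0.727273
U% = 72.73%

72.73


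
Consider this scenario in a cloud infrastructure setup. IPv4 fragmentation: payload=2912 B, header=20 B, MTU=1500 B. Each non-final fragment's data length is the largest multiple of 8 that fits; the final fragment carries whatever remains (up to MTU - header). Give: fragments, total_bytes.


Max data per non-final fragment = floor((MTU - header)/8)*8 = floor((1500 - 20)/8)*8 = floor(1480/8)*8 = 1480 B
Final fragment needs no 8-byte alignment: it can carry up to MTU - header = 1480 B
Non-final fragments needed = ceil((payload - 1480) / 1480) = ceil(1432/1480) = ceil(0.9676) = 1
Number of fragments = 1 + 1 = 2
Fragment sizes (data): 1 * 1480 B + 1432 B (last, 1432 <= 1480 OK)
Total bytes sent = payload + n_frags * header = 2912 + 2*20 = 2912 + 40 = 2952 B

2, 2952


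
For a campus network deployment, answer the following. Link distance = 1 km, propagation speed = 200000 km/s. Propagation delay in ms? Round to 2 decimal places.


Given: distance = 1 km, speed = 200000 km/s
Delay = distance / speed = 1 / 200000 seconds
Delay in ms = 1 * 1000 / 200000
Delay = 0.0050 ms
Rounded to 2 dp = 0.01 ms

0.01


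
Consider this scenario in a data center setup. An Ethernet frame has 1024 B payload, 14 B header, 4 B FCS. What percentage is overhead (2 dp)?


Given: payload = 1024 B, header = 14 B, trailer = 4 B
Overhead bytes = header + trailer = 14 + 4 = 18
Total frame = payload + overhead = 1024 + 18 = 1042
Overhead % = 18 / 1042 * 100 = 1.7274% -> 1.73% (2 dp)

1.73


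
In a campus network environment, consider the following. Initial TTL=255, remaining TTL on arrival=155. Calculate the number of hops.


Given: initial TTL = 255, received TTL = 155
Hops = initial TTL - received TTL
Hops = 255 - 155 = 100

100


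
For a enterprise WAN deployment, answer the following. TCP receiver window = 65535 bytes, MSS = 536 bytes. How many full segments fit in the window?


Given: RWND = 65535 bytes, MSS = 536 bytes
Full segments = floor(RWND / MSS)
Full segments = floor(65535 / 536)
Full segments = floor(122.2668) = 122

122


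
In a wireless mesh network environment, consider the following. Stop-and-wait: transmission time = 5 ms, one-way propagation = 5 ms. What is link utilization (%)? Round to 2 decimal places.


Given: Ttrans = 5 ms, Tprop = 5 ms
RTT = 2 * Tprop = 2 * 5 = 10 ms
U = Ttrans / (Ttrans + RTT)
U = 5 / (5 + 10)
U = 5 / 15 = 0.333333
U% = 33.33%

33.33


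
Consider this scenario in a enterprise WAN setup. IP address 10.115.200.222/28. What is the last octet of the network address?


Given: IP = 10.115.200.222, prefix = /28
Subnet mask = 255.255.255.240
Last octet of IP: 222
Last octet of mask: 240
Network last octet = 222 AND 240 = 208

208


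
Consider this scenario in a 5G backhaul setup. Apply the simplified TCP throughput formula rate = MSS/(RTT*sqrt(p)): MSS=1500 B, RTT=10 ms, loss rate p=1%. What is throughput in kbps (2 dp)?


Given: MSS = 1500 bytes, RTT = 10 ms, loss = 1%
RTT in seconds = 10 / 1000 = 0.01
Loss rate = 1% = 0.01
sqrt(loss) = sqrt(0.01) = 0.1
Throughput (bytes/s) = 1500 / (0.01 * 0.1) = 1500000.0000
Throughput (kbps) = 1500000.0000 * 8 / 1000 = 12000.000000 -> 12000.00 kbps (2 dp)

12000.00


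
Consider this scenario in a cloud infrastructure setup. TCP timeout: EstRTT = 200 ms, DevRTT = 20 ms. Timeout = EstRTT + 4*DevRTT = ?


Given: EstRTT = 200 ms, DevRTT = 20 ms
Timeout = EstRTT + 4 * DevRTT
4 * DevRTT = 4 * 20 = 80
Timeout = 200 + 80 = 280 ms

280


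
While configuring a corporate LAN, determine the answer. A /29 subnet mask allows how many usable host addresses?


Given: subnet mask /29
Host bits = 32 - 29 = 3
Total addresses = 2^3 = 8
Usable hosts = 8 - 2 (network + broadcast) = 6

6


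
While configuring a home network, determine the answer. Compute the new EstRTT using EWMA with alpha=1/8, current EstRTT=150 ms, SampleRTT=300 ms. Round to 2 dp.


Given: EstRTT = 150 ms, SampleRTT = 300 ms, alpha = 1/8
New EstRTT = (1 - alpha) * EstRTT + alpha * SampleRTT
(7/8) * 150 = 131.25
(1/8) * 300 = 37.5
New EstRTT = 131.25 + 37.5 = 168.75 ms -> 168.75 ms (2 dp)

168.75


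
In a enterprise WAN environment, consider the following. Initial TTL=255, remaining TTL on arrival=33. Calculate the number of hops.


Given: initial TTL = 255, received TTL = 33
Hops = initial TTL - received TTL
Hops = 255 - 33 = 222

222


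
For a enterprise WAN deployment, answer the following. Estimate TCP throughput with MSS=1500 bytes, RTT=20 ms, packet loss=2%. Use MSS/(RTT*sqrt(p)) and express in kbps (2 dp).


Given: MSS = 1500 bytes, RTT = 20 ms, loss = 2%
RTT in seconds = 20 / 1000 = 0.02
Loss rate = 2% = 0.02
sqrt(loss) = sqrt(0.02) = 0.141421356237
Throughput (bytes/s) = 1500 / (0.02 * 0.141421356237) = 530330.0859
Throughput (kbps) = 530330.0859 * 8 / 1000 = 4242.640687 -> 4242.64 kbps (2 dp)

4242.64


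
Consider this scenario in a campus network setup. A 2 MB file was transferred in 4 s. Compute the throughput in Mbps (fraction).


Given: file = 2 MB, time = 4 s
File in Mb = 2 * 8 = 16 Mb
Throughput = 16 / 4 Mbps
Throughput = 4 Mbps

4


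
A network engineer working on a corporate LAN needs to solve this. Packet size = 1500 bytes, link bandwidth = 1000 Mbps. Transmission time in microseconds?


Given: packet = 1500 bytes, bandwidth = 1000 Mbps
Packet in bits = 1500 * 8 = 12000 bits
Bandwidth = 1000 * 10^6 = 1000000000 bps
Time = 12000 / 1000000000 seconds
Time in us = 12000 * 10^6 / 1000000000 = 12

12


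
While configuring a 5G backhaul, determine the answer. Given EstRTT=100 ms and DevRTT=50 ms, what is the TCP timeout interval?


Given: EstRTT = 100 ms, DevRTT = 50 ms
Timeout = EstRTT + 4 * DevRTT
4 * DevRTT = 4 * 50 = 200
Timeout = 100 + 200 = 300 ms

300


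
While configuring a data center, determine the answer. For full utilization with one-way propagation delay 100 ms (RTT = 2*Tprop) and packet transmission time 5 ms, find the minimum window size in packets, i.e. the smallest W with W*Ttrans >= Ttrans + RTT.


Given: Ttrans = 5 ms, RTT = 200 ms (= 2 * Tprop, Tprop = 100 ms)
Time until first ACK returns = Ttrans + RTT = 5 + 200 = 205 ms
Need W * Ttrans >= Ttrans + RTT  ->  W >= (Ttrans + RTT) / Ttrans
(Ttrans + RTT) / Ttrans = 205 / 5 = 41
W_min = ceil(41) = 41

41


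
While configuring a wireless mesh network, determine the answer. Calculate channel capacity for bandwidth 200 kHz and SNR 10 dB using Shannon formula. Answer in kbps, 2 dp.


Given: B = 200 kHz, SNR = 10 dB
SNR linear = 10^(10/10) = 10
1 + SNR = 11
log2(11) = 3.4594316186
C = 200 * 1000 * 3.4594316186 = 691886.3237 bps
C = 691.886324 kbps -> 691.89 kbps (2 dp)

691.89


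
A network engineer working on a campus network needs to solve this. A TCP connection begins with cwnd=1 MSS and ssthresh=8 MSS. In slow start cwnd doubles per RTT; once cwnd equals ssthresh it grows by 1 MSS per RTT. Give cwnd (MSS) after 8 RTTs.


RTT 0: cwnd = 1 MSS (initial)
RTT 1: cwnd = 2 MSS (slow start, doubled)
RTT 2: cwnd = 4 MSS (slow start, doubled)
RTT 3: cwnd = 8 MSS (slow start, doubled)
RTT 4: cwnd = 9 MSS (congestion avoidance, +1)
RTT 5: cwnd = 10 MSS (congestion avoidance, +1)
RTT 6: cwnd = 11 MSS (congestion avoidance, +1)
RTT 7: cwnd = 12 MSS (congestion avoidance, +1)
RTT 8: cwnd = 13 MSS (congestion avoidance, +1)

13


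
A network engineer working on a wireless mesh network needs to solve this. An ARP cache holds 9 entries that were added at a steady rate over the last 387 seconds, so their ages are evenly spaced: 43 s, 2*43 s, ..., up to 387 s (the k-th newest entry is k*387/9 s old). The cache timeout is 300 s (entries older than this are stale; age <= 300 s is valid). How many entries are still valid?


Ages are k * 387/9 s for k = 1..9 (spacing = 43.0000 s).
Entry k is valid iff k * 387/9 <= 300 iff k <= 9 * 300 / 387 = 6.9767
n_valid = floor(6.9767) = 6
(n_stale = 9 - 6 = 3)

6


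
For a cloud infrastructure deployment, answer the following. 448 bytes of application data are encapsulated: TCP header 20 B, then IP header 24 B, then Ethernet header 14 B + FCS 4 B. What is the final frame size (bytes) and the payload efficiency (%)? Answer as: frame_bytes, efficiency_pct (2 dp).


TCP segment = 448 + 20 = 468 B
IP packet = 468 + 24 = 492 B
Ethernet frame = 492 + 14 + 4 = 510 B
Efficiency = app / frame = 448 / 510 = 0.878431 = 87.8431% -> 87.84% (2 dp)

510, 87.84


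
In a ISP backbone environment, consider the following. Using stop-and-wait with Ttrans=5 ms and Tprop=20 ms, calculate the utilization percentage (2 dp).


Given: Ttrans = 5 ms, Tprop = 20 ms
RTT = 2 * Tprop = 2 * 20 = 40 ms
U = Ttrans / (Ttrans + RTT)
U = 5 / (5 + 40)
U = 5 / 45 = 0.111111
U% = 11.11%

11.11


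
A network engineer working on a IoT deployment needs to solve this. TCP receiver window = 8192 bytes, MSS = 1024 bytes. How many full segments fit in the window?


Given: RWND = 8192 bytes, MSS = 1024 bytes
Full segments = floor(RWND / MSS)
Full segments = floor(8192 / 1024)
Full segments = floor(8.0) = 8

8


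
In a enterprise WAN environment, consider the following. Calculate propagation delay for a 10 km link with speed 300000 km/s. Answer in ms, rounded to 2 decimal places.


Given: distance = 10 km, speed = 300000 km/s
Delay = distance / speed = 10 / 300000 seconds
Delay in ms = 10 * 1000 / 300000
Delay = 0.0333 ms
Rounded to 2 dp = 0.03 ms

0.03


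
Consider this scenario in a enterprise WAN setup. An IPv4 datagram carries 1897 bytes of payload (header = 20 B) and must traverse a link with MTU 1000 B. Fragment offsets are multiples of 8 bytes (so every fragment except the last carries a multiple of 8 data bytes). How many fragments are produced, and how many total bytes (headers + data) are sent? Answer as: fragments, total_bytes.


Max data per non-final fragment = floor((MTU - header)/8)*8 = floor((1000 - 20)/8)*8 = floor(980/8)*8 = 976 B
Final fragment needs no 8-byte alignment: it can carry up to MTU - header = 980 B
Non-final fragments needed = ceil((payload - 980) / 976) = ceil(917/976) = ceil(0.9395) = 1
Number of fragments = 1 + 1 = 2
Fragment sizes (data): 1 * 976 B + 921 B (last, 921 <= 980 OK)
Total bytes sent = payload + n_frags * header = 1897 + 2*20 = 1897 + 40 = 1937 B

2, 1937


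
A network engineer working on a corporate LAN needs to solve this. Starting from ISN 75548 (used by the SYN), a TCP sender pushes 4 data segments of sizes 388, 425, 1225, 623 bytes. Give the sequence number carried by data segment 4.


The SYN occupies sequence number ISN = 75548, so the first data byte is ISN + 1 = 75549.
SEQ of data segment i = (ISN + 1) + sum of payload sizes of segments 1..i-1.
Segment 1: SEQ = 75549, payload = 388 bytes
Segment 2: SEQ = 75937, payload = 425 bytes
Segment 3: SEQ = 76362, payload = 1225 bytes
Segment 4: SEQ = 77587, payload = 623 bytes
SEQ of segment 4 = 75549 + 388 + 425 + 1225 = 77587

77587


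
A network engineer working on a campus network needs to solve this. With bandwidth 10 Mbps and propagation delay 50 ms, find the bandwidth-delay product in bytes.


Given: bandwidth = 10 Mbps, delay = 50 ms
BDP in bits = 10 * 10^6 * 50 / 1000
BDP in bits = 500000
BDP in bytes = 500000 / 8 = 62500

62500


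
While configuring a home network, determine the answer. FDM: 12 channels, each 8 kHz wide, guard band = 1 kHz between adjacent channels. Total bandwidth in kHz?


Given: 12 channels, 8 kHz each, guard = 1 kHz
Channel bandwidth = 12 * 8 = 96 kHz
Guard bands = 11 gaps * 1 kHz = 11 kHz
Total = 96 + 11 = 107 kHz

107


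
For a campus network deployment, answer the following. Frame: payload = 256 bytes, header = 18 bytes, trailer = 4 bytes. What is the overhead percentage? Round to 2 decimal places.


Given: payload = 256 B, header = 18 B, trailer = 4 B
Overhead bytes = header + trailer = 18 + 4 = 22
Total frame = payload + overhead = 256 + 22 = 278
Overhead % = 22 / 278 * 100 = 7.9137% -> 7.91% (2 dp)

7.91


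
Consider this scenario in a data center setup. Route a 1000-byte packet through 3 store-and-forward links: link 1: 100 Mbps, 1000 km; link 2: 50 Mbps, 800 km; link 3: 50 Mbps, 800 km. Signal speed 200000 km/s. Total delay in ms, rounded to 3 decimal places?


Packet = 1000 bytes = 8000 bits. Store-and-forward: sum (t_trans + t_prop) per link.
Link 1: t_trans = 8000/(100*10^6) s = 0.0800 ms; t_prop = 1000/200000 s = 5.0000 ms; subtotal = 5.0800 ms
Link 2: t_trans = 8000/(50*10^6) s = 0.1600 ms; t_prop = 800/200000 s = 4.0000 ms; subtotal = 4.1600 ms
Link 3: t_trans = 8000/(50*10^6) s = 0.1600 ms; t_prop = 800/200000 s = 4.0000 ms; subtotal = 4.1600 ms
End-to-end = 5.0800 + 4.1600 + 4.1600 = 13.4000 ms -> 13.400 ms (3 dp)

13.400


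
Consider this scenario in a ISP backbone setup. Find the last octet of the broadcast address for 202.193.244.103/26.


Given: IP = 202.193.244.103, prefix = /26
Host bits = 32 - 26 = 6
Network last octet = 103 AND mask = 64
Host part size = 2^6 - 1 = 63
Broadcast last octet = 64 OR 63 = 127

127


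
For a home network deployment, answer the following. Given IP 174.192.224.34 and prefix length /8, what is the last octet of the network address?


Given: IP = 174.192.224.34, prefix = /8
Subnet mask = 255.0.0.0
Last octet of IP: 34
Last octet of mask: 0
Network last octet = 34 AND 0 = 0

0


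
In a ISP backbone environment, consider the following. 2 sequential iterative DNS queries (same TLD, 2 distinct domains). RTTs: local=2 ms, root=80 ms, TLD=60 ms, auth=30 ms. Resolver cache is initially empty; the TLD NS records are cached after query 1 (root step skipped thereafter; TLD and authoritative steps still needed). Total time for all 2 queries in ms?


Lookup 1 (cold cache): local + root + TLD + auth = 2 + 80 + 60 + 30 = 172 ms
Lookups 2..2 (TLD NS cached -> skip root; new domain -> still ask TLD and auth): local + TLD + auth = 2 + 60 + 30 = 92 ms each
Remaining 1 lookups: 1 * 92 = 92 ms
Total = 172 + 92 = 264 ms

264


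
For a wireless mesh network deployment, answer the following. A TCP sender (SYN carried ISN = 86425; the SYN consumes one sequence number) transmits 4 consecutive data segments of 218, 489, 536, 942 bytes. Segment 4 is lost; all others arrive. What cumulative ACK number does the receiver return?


SYN uses sequence number 86425; first data byte = ISN + 1 = 86426.
Segment 1: SEQ = 86426, len = 218 B, covers [86426, 86643]
Segment 2: SEQ = 86644, len = 489 B, covers [86644, 87132]
Segment 3: SEQ = 87133, len = 536 B, covers [87133, 87668]
Segment 4: SEQ = 87669, len = 942 B, covers [87669, 88610] [LOST]
In-order data received: bytes [86426, 87668] (segments 1..3).
Segment 4 missing -> gap begins at byte 87669.
Cumulative ACK = next expected in-order byte = 86426 + 218 + 489 + 536 = 87669

87669


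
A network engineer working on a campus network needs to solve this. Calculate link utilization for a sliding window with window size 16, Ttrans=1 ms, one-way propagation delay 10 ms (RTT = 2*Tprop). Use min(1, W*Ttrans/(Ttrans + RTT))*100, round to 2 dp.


Given: W = 16, Ttrans = 1 ms, RTT = 20 ms (= 2 * Tprop, Tprop = 10 ms)
Cycle time = Ttrans + RTT = 1 + 20 = 21 ms (first packet sent until its ACK returns)
W * Ttrans = 16 * 1 = 16 ms of sending per cycle
W * Ttrans / (Ttrans + RTT) = 16 / 21 = 0.761905
U = min(1, 0.761905) = 0.761905
U% = 76.19%

76.19


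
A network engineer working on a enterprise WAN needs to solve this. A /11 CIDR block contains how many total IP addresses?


Given: CIDR prefix /11
Host bits = 32 - 11 = 21
Total addresses = 2^21 = 2097152

2097152


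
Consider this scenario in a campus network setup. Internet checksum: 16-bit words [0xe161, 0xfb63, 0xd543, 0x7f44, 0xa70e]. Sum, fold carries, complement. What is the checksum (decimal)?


Given words: [0xe161, 0xfb63, 0xd543, 0x7f44, 0xa70e]
Step 1: Sum all words
Raw sum = 57697 + 64355 + 54595 + 32580 + 42766 = 251993
Step 2: Fold carry: (55385 + 3) = 55388
One's complement = ~55388 & 0xFFFF = 10147

10147


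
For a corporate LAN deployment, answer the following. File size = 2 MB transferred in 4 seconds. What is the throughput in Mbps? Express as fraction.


Given: file = 2 MB, time = 4 s
File in Mb = 2 * 8 = 16 Mb
Throughput = 16 / 4 Mbps
Throughput = 4 Mbps

4


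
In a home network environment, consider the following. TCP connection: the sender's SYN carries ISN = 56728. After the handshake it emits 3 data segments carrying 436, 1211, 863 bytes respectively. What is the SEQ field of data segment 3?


The SYN occupies sequence number ISN = 56728, so the first data byte is ISN + 1 = 56729.
SEQ of data segment i = (ISN + 1) + sum of payload sizes of segments 1..i-1.
Segment 1: SEQ = 56729, payload = 436 bytes
Segment 2: SEQ = 57165, payload = 1211 bytes
Segment 3: SEQ = 58376, payload = 863 bytes
SEQ of segment 3 = 56729 + 436 + 1211 = 58376

58376


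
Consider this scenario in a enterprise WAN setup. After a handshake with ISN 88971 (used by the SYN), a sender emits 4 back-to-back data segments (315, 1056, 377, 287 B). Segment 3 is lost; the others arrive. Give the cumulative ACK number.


SYN uses sequence number 88971; first data byte = ISN + 1 = 88972.
Segment 1: SEQ = 88972, len = 315 B, covers [88972, 89286]
Segment 2: SEQ = 89287, len = 1056 B, covers [89287, 90342]
Segment 3: SEQ = 90343, len = 377 B, covers [90343, 90719] [LOST]
Segment 4: SEQ = 90720, len = 287 B, covers [90720, 91006]
In-order data received: bytes [88972, 90342] (segments 1..2).
Segment 3 missing -> gap begins at byte 90343; later segments buffered out of order.
Cumulative ACK = next expected in-order byte = 88972 + 315 + 1056 = 90343

90343


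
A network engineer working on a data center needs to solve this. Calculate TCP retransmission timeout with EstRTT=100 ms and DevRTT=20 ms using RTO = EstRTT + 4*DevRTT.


Given: EstRTT = 100 ms, DevRTT = 20 ms
Timeout = EstRTT + 4 * DevRTT
4 * DevRTT = 4 * 20 = 80
Timeout = 100 + 80 = 180 ms

180


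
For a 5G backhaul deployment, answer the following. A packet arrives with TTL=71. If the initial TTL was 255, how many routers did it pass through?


Given: initial TTL = 255, received TTL = 71
Hops = initial TTL - received TTL
Hops = 255 - 71 = 184

184


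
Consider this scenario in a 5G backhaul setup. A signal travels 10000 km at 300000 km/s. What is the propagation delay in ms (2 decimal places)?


Given: distance = 10000 km, speed = 300000 km/s
Delay = distance / speed = 10000 / 300000 seconds
Delay in ms = 10000 * 1000 / 300000
Delay = 33.3333 ms
Rounded to 2 dp = 33.33 ms

33.33


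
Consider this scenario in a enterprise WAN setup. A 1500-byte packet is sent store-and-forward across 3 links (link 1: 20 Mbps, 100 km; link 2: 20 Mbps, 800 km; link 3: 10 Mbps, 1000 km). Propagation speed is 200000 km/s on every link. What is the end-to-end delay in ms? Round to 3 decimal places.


Packet = 1500 bytes = 12000 bits. Store-and-forward: sum (t_trans + t_prop) per link.
Link 1: t_trans = 12000/(20*10^6) s = 0.6000 ms; t_prop = 100/200000 s = 0.5000 ms; subtotal = 1.1000 ms
Link 2: t_trans = 12000/(20*10^6) s = 0.6000 ms; t_prop = 800/200000 s = 4.0000 ms; subtotal = 4.6000 ms
Link 3: t_trans = 12000/(10*10^6) s = 1.2000 ms; t_prop = 1000/200000 s = 5.0000 ms; subtotal = 6.2000 ms
End-to-end = 1.1000 + 4.6000 + 6.2000 = 11.9000 ms -> 11.900 ms (3 dp)

11.900


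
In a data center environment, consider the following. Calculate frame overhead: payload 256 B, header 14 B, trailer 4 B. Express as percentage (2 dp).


Given: payload = 256 B, header = 14 B, trailer = 4 B
Overhead bytes = header + trailer = 14 + 4 = 18
Total frame = payload + overhead = 256 + 18 = 274
Overhead % = 18 / 274 * 100 = 6.5693% -> 6.57% (2 dp)

6.57
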